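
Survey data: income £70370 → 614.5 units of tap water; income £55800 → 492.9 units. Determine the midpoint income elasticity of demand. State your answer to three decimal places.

0.951

ΔQ = 492.9 − 614.5 = -121.6; midpoint Q̄ = (614.5 + 492.9)/2 = 553.7.
ΔI = 55800 − 70370 = -14570; midpoint Ī = (70370 + 55800)/2 = 63085.
η = (ΔQ/Q̄) ÷ (ΔI/Ī) = (-121.6/553.7) ÷ (-14570/63085) = 0.951.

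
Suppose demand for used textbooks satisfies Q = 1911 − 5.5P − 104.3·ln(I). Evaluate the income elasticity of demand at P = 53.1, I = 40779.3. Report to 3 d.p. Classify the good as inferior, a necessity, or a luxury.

At P = 53.1, I = 40779.3: Q = 511.709.
Holding P constant, ∂Q/∂I = -104.3/I = -0.00255767.
η_I = (∂Q/∂I)·(I/Q) = -0.00255767 × (40779.3/511.709) = -0.204.
Since η < 0, this is an inferior good.

-0.204 (inferior good)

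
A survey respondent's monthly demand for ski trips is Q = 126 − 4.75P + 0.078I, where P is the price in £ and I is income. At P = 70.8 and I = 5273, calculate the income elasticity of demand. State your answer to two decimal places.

At P = 70.8, I = 5273: Q = 200.994.
Holding P constant, ∂Q/∂I = 0.078.
η_I = (∂Q/∂I)·(I/Q) = 0.078 × (5273/200.994) = 2.05.

2.05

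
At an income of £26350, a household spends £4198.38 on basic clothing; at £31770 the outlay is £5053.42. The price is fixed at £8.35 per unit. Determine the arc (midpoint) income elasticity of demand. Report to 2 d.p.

With a constant price, Q₁ = 4198.38/8.35 = 502.800 and Q₂ = 5053.42/8.35 = 605.200 (equivalently, work directly with expenditure since P cancels).
Midpoint %ΔQ = (5053.42 − 4198.38)/4625.90 = 0.18484; midpoint %ΔI = (31770 − 26350)/29060 = 0.18651.
η = 0.18484 / 0.18651 = 0.99.

0.99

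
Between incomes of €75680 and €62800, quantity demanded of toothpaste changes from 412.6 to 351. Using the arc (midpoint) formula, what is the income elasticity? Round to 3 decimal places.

ΔQ = 351 − 412.6 = -61.6; midpoint Q̄ = (412.6 + 351)/2 = 381.8.
ΔI = 62800 − 75680 = -12880; midpoint Ī = (75680 + 62800)/2 = 69240.
η = (ΔQ/Q̄) ÷ (ΔI/Ī) = (-61.6/381.8) ÷ (-12880/69240) = 0.867.

0.867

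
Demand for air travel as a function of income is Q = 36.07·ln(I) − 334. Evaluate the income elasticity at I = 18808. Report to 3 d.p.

At I = 18808: Q = 21.002.
dQ/dI = 36.07/I = 0.0019178 at this income.
η = (dQ/dI)·(I/Q) = 0.0019178 × (18808/21.002) = 1.717.

1.717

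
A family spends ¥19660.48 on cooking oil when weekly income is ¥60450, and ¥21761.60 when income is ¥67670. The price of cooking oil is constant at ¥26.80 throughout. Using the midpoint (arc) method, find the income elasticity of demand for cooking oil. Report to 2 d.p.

0.90

With a constant price, Q₁ = 19660.48/26.80 = 733.600 and Q₂ = 21761.60/26.80 = 812.000 (equivalently, work directly with expenditure since P cancels).
Midpoint %ΔQ = (21761.60 − 19660.48)/20711.04 = 0.10145; midpoint %ΔI = (67670 − 60450)/64060 = 0.11271.
η = 0.10145 / 0.11271 = 0.90.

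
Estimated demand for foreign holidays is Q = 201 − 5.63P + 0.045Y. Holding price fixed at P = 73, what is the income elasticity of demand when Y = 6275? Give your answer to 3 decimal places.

3.901

At P = 73, Y = 6275: Q = 72.385.
Holding P constant, ∂Q/∂Y = 0.045.
η_Y = (∂Q/∂Y)·(Y/Q) = 0.045 × (6275/72.385) = 3.901.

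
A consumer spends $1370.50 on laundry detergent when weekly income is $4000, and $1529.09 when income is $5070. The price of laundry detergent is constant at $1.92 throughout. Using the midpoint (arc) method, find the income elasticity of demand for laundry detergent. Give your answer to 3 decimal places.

0.464

With a constant price, Q₁ = 1370.50/1.92 = 713.802 and Q₂ = 1529.09/1.92 = 796.401 (equivalently, work directly with expenditure since P cancels).
Midpoint %ΔQ = (1529.09 − 1370.50)/1449.80 = 0.10939; midpoint %ΔI = (5070 − 4000)/4535 = 0.23594.
η = 0.10939 / 0.23594 = 0.464.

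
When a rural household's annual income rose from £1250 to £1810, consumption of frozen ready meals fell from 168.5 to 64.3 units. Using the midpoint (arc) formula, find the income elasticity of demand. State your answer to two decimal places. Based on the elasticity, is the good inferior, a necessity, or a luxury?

-2.45 (inferior good)

ΔQ = 64.3 − 168.5 = -104.2; midpoint Q̄ = (168.5 + 64.3)/2 = 116.4.
ΔI = 1810 − 1250 = 560; midpoint Ī = (1250 + 1810)/2 = 1530.
η = (ΔQ/Q̄) ÷ (ΔI/Ī) = (-104.2/116.4) ÷ (560/1530) = -2.45.
η < 0 ⇒ inferior good.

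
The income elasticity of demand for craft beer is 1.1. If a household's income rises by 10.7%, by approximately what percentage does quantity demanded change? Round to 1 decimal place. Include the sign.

%ΔQ ≈ η × %ΔI = 1.1 × 10.7% = 11.8%.

11.8%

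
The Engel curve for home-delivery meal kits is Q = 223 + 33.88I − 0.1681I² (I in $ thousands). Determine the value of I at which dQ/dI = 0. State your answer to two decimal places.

100.77

dQ/dI = 33.88 − 0.3362I.
The good is inferior where dQ/dI < 0. Setting dQ/dI = 0 gives I = 33.88 / 0.3362 = 100.77.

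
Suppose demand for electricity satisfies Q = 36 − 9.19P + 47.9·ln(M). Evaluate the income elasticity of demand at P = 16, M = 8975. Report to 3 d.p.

0.147

At P = 16, M = 8975: Q = 324.955.
Holding P constant, ∂Q/∂M = 47.9/M = 0.00533705.
η_M = (∂Q/∂M)·(M/Q) = 0.00533705 × (8975/324.955) = 0.147.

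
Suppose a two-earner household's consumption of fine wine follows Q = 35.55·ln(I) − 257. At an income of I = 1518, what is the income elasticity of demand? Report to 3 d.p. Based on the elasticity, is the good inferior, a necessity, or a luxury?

10.428 (luxury)

At I = 1518: Q = 3.409.
dQ/dI = 35.55/I = 0.023419 at this income.
η = (dQ/dI)·(I/Q) = 0.023419 × (1518/3.409) = 10.428.
Since η > 1, the good is a luxury.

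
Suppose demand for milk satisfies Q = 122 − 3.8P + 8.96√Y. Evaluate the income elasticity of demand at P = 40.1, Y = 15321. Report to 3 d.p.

At P = 40.1, Y = 15321: Q = 1078.671.
Holding P constant, ∂Q/∂Y = 8.96/(2√Y) = 0.0361938.
η_Y = (∂Q/∂Y)·(Y/Q) = 0.0361938 × (15321/1078.671) = 0.514.

0.514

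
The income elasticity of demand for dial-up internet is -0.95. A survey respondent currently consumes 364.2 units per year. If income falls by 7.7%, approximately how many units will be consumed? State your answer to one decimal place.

390.8

%ΔQ ≈ η × %ΔI = -0.95 × (-7.7%) = 7.315%.
New Q ≈ 364.2 × (1 + 0.07315) = 390.8.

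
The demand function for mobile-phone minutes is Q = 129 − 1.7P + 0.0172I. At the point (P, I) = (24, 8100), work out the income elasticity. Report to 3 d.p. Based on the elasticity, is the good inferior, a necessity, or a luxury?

At P = 24, I = 8100: Q = 227.520.
Holding P constant, ∂Q/∂I = 0.0172.
η_I = (∂Q/∂I)·(I/Q) = 0.0172 × (8100/227.520) = 0.612.
Since 0 < η < 1, this is a necessity.

0.612 (necessity)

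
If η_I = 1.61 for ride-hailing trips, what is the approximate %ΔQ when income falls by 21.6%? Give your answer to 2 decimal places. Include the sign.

%ΔQ ≈ η × %ΔI = 1.61 × (-21.6%) = -34.78%.

-34.78%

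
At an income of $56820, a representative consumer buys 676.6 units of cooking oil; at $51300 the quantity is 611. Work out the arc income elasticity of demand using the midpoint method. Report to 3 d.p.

0.998

ΔQ = 611 − 676.6 = -65.6; midpoint Q̄ = (676.6 + 611)/2 = 643.8.
ΔI = 51300 − 56820 = -5520; midpoint Ī = (56820 + 51300)/2 = 54060.
η = (ΔQ/Q̄) ÷ (ΔI/Ī) = (-65.6/643.8) ÷ (-5520/54060) = 0.998.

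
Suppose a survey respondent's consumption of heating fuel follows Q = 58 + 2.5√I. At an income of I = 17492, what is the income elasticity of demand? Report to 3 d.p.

At I = 17492: Q = 388.643.
dQ/dI = 2.5/(2√I) = 0.00945127 at this income.
η = (dQ/dI)·(I/Q) = 0.00945127 × (17492/388.643) = 0.425.

0.425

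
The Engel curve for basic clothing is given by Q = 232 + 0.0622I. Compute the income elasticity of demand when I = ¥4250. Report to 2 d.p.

0.53

At I = 4250: Q = 496.350.
dQ/dI = 0.0622.
η = (dQ/dI)·(I/Q) = 0.0622 × (4250/496.350) = 0.53.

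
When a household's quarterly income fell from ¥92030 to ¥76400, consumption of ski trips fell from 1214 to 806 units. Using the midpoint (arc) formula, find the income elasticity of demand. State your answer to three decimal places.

2.177

ΔQ = 806 − 1214 = -408; midpoint Q̄ = (1214 + 806)/2 = 1010.
ΔI = 76400 − 92030 = -15630; midpoint Ī = (92030 + 76400)/2 = 84215.
η = (ΔQ/Q̄) ÷ (ΔI/Ī) = (-408/1010) ÷ (-15630/84215) = 2.177.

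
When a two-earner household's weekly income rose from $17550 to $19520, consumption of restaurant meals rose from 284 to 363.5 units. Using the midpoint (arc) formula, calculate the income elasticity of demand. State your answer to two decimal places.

2.31

ΔQ = 363.5 − 284 = 79.5; midpoint Q̄ = (284 + 363.5)/2 = 323.75.
ΔI = 19520 − 17550 = 1970; midpoint Ī = (17550 + 19520)/2 = 18535.
η = (ΔQ/Q̄) ÷ (ΔI/Ī) = (79.5/323.75) ÷ (1970/18535) = 2.31.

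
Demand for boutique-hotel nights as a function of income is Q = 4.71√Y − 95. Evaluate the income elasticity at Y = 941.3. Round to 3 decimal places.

At Y = 941.3: Q = 49.506.
dQ/dY = 4.71/(2√Y) = 0.0767586 at this income.
η = (dQ/dY)·(Y/Q) = 0.0767586 × (941.3/49.506) = 1.459.

1.459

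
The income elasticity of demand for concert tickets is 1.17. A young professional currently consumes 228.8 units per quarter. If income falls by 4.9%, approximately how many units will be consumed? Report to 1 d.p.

215.7

%ΔQ ≈ η × %ΔI = 1.17 × (-4.9%) = -5.733%.
New Q ≈ 228.8 × (1 − 0.05733) = 215.7.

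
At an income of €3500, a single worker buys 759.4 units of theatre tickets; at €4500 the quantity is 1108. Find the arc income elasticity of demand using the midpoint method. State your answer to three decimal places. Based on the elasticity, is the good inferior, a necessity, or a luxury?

ΔQ = 1108 − 759.4 = 348.6; midpoint Q̄ = (759.4 + 1108)/2 = 933.7.
ΔI = 4500 − 3500 = 1000; midpoint Ī = (3500 + 4500)/2 = 4000.
η = (ΔQ/Q̄) ÷ (ΔI/Ī) = (348.6/933.7) ÷ (1000/4000) = 1.493.
η > 1 ⇒ luxury.

1.493 (luxury)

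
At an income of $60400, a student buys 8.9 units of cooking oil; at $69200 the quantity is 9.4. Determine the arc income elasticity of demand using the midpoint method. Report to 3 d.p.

0.402

ΔQ = 9.4 − 8.9 = 0.5; midpoint Q̄ = (8.9 + 9.4)/2 = 9.15.
ΔI = 69200 − 60400 = 8800; midpoint Ī = (60400 + 69200)/2 = 64800.
η = (ΔQ/Q̄) ÷ (ΔI/Ī) = (0.5/9.15) ÷ (8800/64800) = 0.402.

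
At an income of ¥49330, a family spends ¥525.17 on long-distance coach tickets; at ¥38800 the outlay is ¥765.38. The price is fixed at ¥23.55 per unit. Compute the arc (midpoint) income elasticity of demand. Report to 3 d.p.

With a constant price, Q₁ = 525.17/23.55 = 22.300 and Q₂ = 765.38/23.55 = 32.500 (equivalently, work directly with expenditure since P cancels).
Midpoint %ΔQ = (765.38 − 525.17)/645.28 = 0.37226; midpoint %ΔI = (38800 − 49330)/44065 = -0.23897.
η = 0.37226 / -0.23897 = -1.558.

-1.558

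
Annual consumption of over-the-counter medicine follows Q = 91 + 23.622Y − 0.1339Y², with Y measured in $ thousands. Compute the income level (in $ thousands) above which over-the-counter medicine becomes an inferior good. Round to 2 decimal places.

dQ/dY = 23.622 − 0.2678Y.
The good is inferior where dQ/dY < 0. Setting dQ/dY = 0 gives Y = 23.622 / 0.2678 = 88.21.

88.21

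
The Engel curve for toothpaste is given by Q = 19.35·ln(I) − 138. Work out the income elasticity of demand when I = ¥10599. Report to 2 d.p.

0.47

At I = 10599: Q = 41.346.
dQ/dI = 19.35/I = 0.00182564 at this income.
η = (dQ/dI)·(I/Q) = 0.00182564 × (10599/41.346) = 0.47.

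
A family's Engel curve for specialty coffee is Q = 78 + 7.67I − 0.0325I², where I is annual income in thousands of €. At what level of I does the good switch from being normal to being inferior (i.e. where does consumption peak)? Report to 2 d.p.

118.00

dQ/dI = 7.67 − 0.065I.
The good is inferior where dQ/dI < 0. Setting dQ/dI = 0 gives I = 7.67 / 0.065 = 118.00.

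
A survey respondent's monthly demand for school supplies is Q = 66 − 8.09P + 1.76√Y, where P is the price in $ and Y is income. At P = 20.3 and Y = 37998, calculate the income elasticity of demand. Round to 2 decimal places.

0.70

At P = 20.3, Y = 37998: Q = 244.851.
Holding P constant, ∂Q/∂Y = 1.76/(2√Y) = 0.00451442.
η_Y = (∂Q/∂Y)·(Y/Q) = 0.00451442 × (37998/244.851) = 0.70.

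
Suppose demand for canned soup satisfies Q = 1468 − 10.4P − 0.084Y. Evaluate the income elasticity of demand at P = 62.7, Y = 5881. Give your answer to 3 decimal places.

-1.535

At P = 62.7, Y = 5881: Q = 321.916.
Holding P constant, ∂Q/∂Y = −0.084.
η_Y = (∂Q/∂Y)·(Y/Q) = -0.084 × (5881/321.916) = -1.535.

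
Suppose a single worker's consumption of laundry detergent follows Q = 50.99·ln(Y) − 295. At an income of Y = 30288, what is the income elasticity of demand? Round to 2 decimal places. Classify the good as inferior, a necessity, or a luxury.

0.22 (necessity)

At Y = 30288: Q = 231.141.
dQ/dY = 50.99/Y = 0.00168351 at this income.
η = (dQ/dY)·(Y/Q) = 0.00168351 × (30288/231.141) = 0.22.
Since 0 < η < 1, the good is a necessity.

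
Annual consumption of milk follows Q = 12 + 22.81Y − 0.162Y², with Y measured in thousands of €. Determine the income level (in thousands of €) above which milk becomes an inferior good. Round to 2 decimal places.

70.40

dQ/dY = 22.81 − 0.324Y.
The good is inferior where dQ/dY < 0. Setting dQ/dY = 0 gives Y = 22.81 / 0.324 = 70.40.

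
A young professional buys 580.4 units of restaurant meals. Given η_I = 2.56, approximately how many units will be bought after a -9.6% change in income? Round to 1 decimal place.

%ΔQ ≈ η × %ΔI = 2.56 × (-9.6%) = -24.576%.
New Q ≈ 580.4 × (1 − 0.24576) = 437.8.

437.8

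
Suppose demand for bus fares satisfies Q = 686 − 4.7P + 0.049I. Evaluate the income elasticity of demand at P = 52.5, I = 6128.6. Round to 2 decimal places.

0.41

At P = 52.5, I = 6128.6: Q = 739.551.
Holding P constant, ∂Q/∂I = 0.049.
η_I = (∂Q/∂I)·(I/Q) = 0.049 × (6128.6/739.551) = 0.41.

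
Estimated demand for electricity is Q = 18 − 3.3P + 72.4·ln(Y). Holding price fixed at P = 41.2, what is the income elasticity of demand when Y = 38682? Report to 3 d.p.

0.112

At P = 41.2, Y = 38682: Q = 646.811.
Holding P constant, ∂Q/∂Y = 72.4/Y = 0.00187167.
η_Y = (∂Q/∂Y)·(Y/Q) = 0.00187167 × (38682/646.811) = 0.112.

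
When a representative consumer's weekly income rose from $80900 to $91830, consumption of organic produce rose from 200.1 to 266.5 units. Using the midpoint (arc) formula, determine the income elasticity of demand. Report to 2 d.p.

2.25

ΔQ = 266.5 − 200.1 = 66.4; midpoint Q̄ = (200.1 + 266.5)/2 = 233.3.
ΔI = 91830 − 80900 = 10930; midpoint Ī = (80900 + 91830)/2 = 86365.
η = (ΔQ/Q̄) ÷ (ΔI/Ī) = (66.4/233.3) ÷ (10930/86365) = 2.25.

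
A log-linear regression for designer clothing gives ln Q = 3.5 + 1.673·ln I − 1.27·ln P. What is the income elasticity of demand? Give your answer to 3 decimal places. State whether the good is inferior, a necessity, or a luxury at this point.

In a log-linear demand, the coefficient on ln I is the income elasticity.
So η = 1.673.
η > 1 ⇒ luxury.

1.673 (luxury)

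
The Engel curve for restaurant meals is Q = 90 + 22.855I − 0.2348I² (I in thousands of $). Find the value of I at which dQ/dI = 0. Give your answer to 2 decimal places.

dQ/dI = 22.855 − 0.4696I.
The good is inferior where dQ/dI < 0. Setting dQ/dI = 0 gives I = 22.855 / 0.4696 = 48.67.

48.67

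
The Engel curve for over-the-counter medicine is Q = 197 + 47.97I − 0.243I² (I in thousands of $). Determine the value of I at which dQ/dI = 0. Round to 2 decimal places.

98.70

dQ/dI = 47.97 − 0.486I.
The good is inferior where dQ/dI < 0. Setting dQ/dI = 0 gives I = 47.97 / 0.486 = 98.70.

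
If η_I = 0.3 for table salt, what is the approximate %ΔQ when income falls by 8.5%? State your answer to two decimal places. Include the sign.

-2.55%

%ΔQ ≈ η × %ΔI = 0.3 × (-8.5%) = -2.55%.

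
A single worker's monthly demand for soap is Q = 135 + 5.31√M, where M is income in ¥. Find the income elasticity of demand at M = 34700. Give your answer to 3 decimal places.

At M = 34700: Q = 1124.143.
dQ/dM = 5.31/(2√M) = 0.0142528 at this income.
η = (dQ/dM)·(M/Q) = 0.0142528 × (34700/1124.143) = 0.440.

0.440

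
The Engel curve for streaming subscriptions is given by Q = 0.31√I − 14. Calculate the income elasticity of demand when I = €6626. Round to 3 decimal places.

1.123

At I = 6626: Q = 11.234.
dQ/dI = 0.31/(2√I) = 0.00190417 at this income.
η = (dQ/dI)·(I/Q) = 0.00190417 × (6626/11.234) = 1.123.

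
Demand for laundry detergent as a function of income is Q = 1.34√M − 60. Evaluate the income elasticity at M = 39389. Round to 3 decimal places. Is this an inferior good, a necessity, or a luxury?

At M = 39389: Q = 205.945.
dQ/dM = 1.34/(2√M) = 0.00337588 at this income.
η = (dQ/dM)·(M/Q) = 0.00337588 × (39389/205.945) = 0.646.
Since 0 < η < 1, the good is a necessity.

0.646 (necessity)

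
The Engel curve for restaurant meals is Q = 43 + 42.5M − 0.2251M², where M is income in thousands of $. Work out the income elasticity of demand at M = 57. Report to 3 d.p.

0.553

At M = 57: Q = 1734.1501.
dQ/dM = 42.5 − 0.4502M = 16.83860.
η = (dQ/dM)·(M/Q) = 16.83860 × (57/1734.1501) = 0.553.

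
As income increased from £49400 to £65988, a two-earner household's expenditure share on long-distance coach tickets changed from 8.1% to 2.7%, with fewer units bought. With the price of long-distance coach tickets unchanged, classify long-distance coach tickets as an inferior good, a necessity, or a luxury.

inferior good

Quantity demanded falls as income rises, so η < 0.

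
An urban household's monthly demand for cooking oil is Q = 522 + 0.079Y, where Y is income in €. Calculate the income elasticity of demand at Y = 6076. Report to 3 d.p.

0.479

At Y = 6076: Q = 1002.004.
dQ/dY = 0.079.
η = (dQ/dY)·(Y/Q) = 0.079 × (6076/1002.004) = 0.479.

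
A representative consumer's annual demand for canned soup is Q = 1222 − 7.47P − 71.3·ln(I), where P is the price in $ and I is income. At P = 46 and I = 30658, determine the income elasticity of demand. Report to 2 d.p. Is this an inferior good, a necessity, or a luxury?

At P = 46, I = 30658: Q = 141.805.
Holding P constant, ∂Q/∂I = -71.3/I = -0.00232566.
η_I = (∂Q/∂I)·(I/Q) = -0.00232566 × (30658/141.805) = -0.50.
Since η < 0, this is an inferior good.

-0.50 (inferior good)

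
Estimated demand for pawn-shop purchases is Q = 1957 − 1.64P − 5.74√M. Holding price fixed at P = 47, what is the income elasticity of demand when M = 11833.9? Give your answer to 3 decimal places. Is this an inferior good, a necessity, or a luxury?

At P = 47, M = 11833.9: Q = 1255.501.
Holding P constant, ∂Q/∂M = -5.74/(2√M) = -0.0263826.
η_M = (∂Q/∂M)·(M/Q) = -0.0263826 × (11833.9/1255.501) = -0.249.
Since η < 0, this is an inferior good.

-0.249 (inferior good)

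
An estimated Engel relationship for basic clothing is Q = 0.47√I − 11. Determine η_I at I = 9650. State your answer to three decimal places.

0.656

At I = 9650: Q = 35.170.
dQ/dI = 0.47/(2√I) = 0.00239224 at this income.
η = (dQ/dI)·(I/Q) = 0.00239224 × (9650/35.170) = 0.656.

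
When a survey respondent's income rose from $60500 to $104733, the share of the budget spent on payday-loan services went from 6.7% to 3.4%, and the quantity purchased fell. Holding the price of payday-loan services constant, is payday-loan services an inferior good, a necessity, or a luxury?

Quantity demanded falls as income rises, so η < 0.

inferior good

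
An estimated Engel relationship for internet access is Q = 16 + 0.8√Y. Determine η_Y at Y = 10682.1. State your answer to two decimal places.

At Y = 10682.1: Q = 98.683.
dQ/dY = 0.8/(2√Y) = 0.00387018 at this income.
η = (dQ/dY)·(Y/Q) = 0.00387018 × (10682.1/98.683) = 0.42.

0.42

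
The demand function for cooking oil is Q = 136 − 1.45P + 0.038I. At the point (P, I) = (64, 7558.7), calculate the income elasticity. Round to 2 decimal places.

0.87

At P = 64, I = 7558.7: Q = 330.431.
Holding P constant, ∂Q/∂I = 0.038.
η_I = (∂Q/∂I)·(I/Q) = 0.038 × (7558.7/330.431) = 0.87.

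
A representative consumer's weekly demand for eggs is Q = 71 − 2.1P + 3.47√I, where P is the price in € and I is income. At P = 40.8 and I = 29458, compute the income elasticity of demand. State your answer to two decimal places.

0.51

At P = 40.8, I = 29458: Q = 580.888.
Holding P constant, ∂Q/∂I = 3.47/(2√I) = 0.0101088.
η_I = (∂Q/∂I)·(I/Q) = 0.0101088 × (29458/580.888) = 0.51.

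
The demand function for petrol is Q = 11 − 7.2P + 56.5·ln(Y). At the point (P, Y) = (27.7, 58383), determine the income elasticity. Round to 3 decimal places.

At P = 27.7, Y = 58383: Q = 431.635.
Holding P constant, ∂Q/∂Y = 56.5/Y = 0.000967747.
η_Y = (∂Q/∂Y)·(Y/Q) = 0.000967747 × (58383/431.635) = 0.131.

0.131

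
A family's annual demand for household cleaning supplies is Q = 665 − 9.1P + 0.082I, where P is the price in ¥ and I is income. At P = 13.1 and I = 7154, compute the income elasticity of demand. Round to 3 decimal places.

At P = 13.1, I = 7154: Q = 1132.418.
Holding P constant, ∂Q/∂I = 0.082.
η_I = (∂Q/∂I)·(I/Q) = 0.082 × (7154/1132.418) = 0.518.

0.518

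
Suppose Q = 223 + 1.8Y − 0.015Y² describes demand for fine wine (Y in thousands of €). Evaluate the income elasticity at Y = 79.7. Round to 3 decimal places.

-0.174

At Y = 79.7: Q = 271.1787.
dQ/dY = 1.8 − 0.03Y = -0.59100.
η = (dQ/dY)·(Y/Q) = -0.59100 × (79.7/271.1787) = -0.174.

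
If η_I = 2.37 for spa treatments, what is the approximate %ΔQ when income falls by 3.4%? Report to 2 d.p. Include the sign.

-8.06%

%ΔQ ≈ η × %ΔI = 2.37 × (-3.4%) = -8.06%.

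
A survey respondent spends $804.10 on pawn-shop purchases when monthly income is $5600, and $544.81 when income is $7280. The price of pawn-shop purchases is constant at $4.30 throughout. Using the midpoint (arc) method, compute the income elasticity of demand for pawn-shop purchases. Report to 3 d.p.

-1.474

With a constant price, Q₁ = 804.10/4.30 = 187.000 and Q₂ = 544.81/4.30 = 126.700 (equivalently, work directly with expenditure since P cancels).
Midpoint %ΔQ = (544.81 − 804.10)/674.46 = -0.38444; midpoint %ΔI = (7280 − 5600)/6440 = 0.26087.
η = -0.38444 / 0.26087 = -1.474.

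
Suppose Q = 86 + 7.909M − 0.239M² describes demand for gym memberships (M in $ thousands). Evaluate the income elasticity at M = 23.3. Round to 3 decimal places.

-0.535

At M = 23.3: Q = 140.5290.
dQ/dM = 7.909 − 0.478M = -3.22840.
η = (dQ/dM)·(M/Q) = -3.22840 × (23.3/140.5290) = -0.535.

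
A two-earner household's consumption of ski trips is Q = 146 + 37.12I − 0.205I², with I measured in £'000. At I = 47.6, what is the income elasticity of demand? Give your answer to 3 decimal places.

0.579

At I = 47.6: Q = 1448.4312.
dQ/dI = 37.12 − 0.41I = 17.60400.
η = (dQ/dI)·(I/Q) = 17.60400 × (47.6/1448.4312) = 0.579.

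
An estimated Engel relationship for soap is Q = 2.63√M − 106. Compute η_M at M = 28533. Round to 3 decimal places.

0.657

At M = 28533: Q = 338.252.
dQ/dM = 2.63/(2√M) = 0.00778488 at this income.
η = (dQ/dM)·(M/Q) = 0.00778488 × (28533/338.252) = 0.657.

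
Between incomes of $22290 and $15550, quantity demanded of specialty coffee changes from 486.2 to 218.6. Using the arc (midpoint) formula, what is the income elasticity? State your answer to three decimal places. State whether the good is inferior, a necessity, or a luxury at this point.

2.132 (luxury)

ΔQ = 218.6 − 486.2 = -267.6; midpoint Q̄ = (486.2 + 218.6)/2 = 352.4.
ΔI = 15550 − 22290 = -6740; midpoint Ī = (22290 + 15550)/2 = 18920.
η = (ΔQ/Q̄) ÷ (ΔI/Ī) = (-267.6/352.4) ÷ (-6740/18920) = 2.132.
η > 1 ⇒ luxury.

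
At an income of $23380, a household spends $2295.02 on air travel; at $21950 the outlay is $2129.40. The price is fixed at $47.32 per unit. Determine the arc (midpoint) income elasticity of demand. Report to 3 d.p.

1.187

With a constant price, Q₁ = 2295.02/47.32 = 48.500 and Q₂ = 2129.40/47.32 = 45.000 (equivalently, work directly with expenditure since P cancels).
Midpoint %ΔQ = (2129.40 − 2295.02)/2212.21 = -0.07487; midpoint %ΔI = (21950 − 23380)/22665 = -0.06309.
η = -0.07487 / -0.06309 = 1.187.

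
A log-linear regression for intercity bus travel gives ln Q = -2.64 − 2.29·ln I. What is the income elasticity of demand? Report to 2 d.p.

-2.29

In a log-linear demand, the coefficient on ln I is the income elasticity.
So η = -2.29.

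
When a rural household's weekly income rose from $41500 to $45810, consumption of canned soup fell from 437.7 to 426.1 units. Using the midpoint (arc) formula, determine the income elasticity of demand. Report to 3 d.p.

ΔQ = 426.1 − 437.7 = -11.6; midpoint Q̄ = (437.7 + 426.1)/2 = 431.9.
ΔI = 45810 − 41500 = 4310; midpoint Ī = (41500 + 45810)/2 = 43655.
η = (ΔQ/Q̄) ÷ (ΔI/Ī) = (-11.6/431.9) ÷ (4310/43655) = -0.272.

-0.272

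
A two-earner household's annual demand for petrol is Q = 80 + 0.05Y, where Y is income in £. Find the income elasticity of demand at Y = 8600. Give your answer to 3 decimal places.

0.843

At Y = 8600: Q = 510.000.
dQ/dY = 0.05.
η = (dQ/dY)·(Y/Q) = 0.05 × (8600/510.000) = 0.843.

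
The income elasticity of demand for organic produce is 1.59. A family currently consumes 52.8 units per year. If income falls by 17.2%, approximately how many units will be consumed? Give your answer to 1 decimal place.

38.4

%ΔQ ≈ η × %ΔI = 1.59 × (-17.2%) = -27.348%.
New Q ≈ 52.8 × (1 − 0.27348) = 38.4.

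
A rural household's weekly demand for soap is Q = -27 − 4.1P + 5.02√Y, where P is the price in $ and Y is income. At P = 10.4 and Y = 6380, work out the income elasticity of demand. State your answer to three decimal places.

At P = 10.4, Y = 6380: Q = 331.332.
Holding P constant, ∂Q/∂Y = 5.02/(2√Y) = 0.0314241.
η_Y = (∂Q/∂Y)·(Y/Q) = 0.0314241 × (6380/331.332) = 0.605.

0.605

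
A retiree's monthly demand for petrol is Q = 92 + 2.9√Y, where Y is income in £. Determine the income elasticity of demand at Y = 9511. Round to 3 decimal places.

At Y = 9511: Q = 374.821.
dQ/dY = 2.9/(2√Y) = 0.0148681 at this income.
η = (dQ/dY)·(Y/Q) = 0.0148681 × (9511/374.821) = 0.377.

0.377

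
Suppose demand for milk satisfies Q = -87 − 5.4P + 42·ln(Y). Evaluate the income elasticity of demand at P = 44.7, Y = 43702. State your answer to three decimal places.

At P = 44.7, Y = 43702: Q = 120.396.
Holding P constant, ∂Q/∂Y = 42/Y = 0.000961054.
η_Y = (∂Q/∂Y)·(Y/Q) = 0.000961054 × (43702/120.396) = 0.349.

0.349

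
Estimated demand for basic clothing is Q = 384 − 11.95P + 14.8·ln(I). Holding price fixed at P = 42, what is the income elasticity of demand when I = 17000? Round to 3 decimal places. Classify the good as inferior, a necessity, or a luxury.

At P = 42, I = 17000: Q = 26.266.
Holding P constant, ∂Q/∂I = 14.8/I = 0.000870588.
η_I = (∂Q/∂I)·(I/Q) = 0.000870588 × (17000/26.266) = 0.563.
Since 0 < η < 1, this is a necessity.

0.563 (necessity)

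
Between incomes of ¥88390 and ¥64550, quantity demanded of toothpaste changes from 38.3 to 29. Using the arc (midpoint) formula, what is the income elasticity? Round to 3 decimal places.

0.887

ΔQ = 29 − 38.3 = -9.3; midpoint Q̄ = (38.3 + 29)/2 = 33.65.
ΔI = 64550 − 88390 = -23840; midpoint Ī = (88390 + 64550)/2 = 76470.
η = (ΔQ/Q̄) ÷ (ΔI/Ī) = (-9.3/33.65) ÷ (-23840/76470) = 0.887.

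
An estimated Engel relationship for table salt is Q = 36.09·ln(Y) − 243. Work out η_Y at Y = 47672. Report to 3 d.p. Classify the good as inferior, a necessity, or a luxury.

0.248 (necessity)

At Y = 47672: Q = 145.765.
dQ/dY = 36.09/Y = 0.000757048 at this income.
η = (dQ/dY)·(Y/Q) = 0.000757048 × (47672/145.765) = 0.248.
Since 0 < η < 1, the good is a necessity.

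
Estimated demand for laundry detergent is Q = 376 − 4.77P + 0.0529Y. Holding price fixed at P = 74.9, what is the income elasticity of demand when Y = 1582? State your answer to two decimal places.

At P = 74.9, Y = 1582: Q = 102.415.
Holding P constant, ∂Q/∂Y = 0.0529.
η_Y = (∂Q/∂Y)·(Y/Q) = 0.0529 × (1582/102.415) = 0.82.

0.82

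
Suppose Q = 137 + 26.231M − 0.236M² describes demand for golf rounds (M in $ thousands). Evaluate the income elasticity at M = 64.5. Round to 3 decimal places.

-0.321

At M = 64.5: Q = 847.0805.
dQ/dM = 26.231 − 0.472M = -4.21300.
η = (dQ/dM)·(M/Q) = -4.21300 × (64.5/847.0805) = -0.321.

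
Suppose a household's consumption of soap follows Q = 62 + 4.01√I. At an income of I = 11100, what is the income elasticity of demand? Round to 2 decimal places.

0.44

At I = 11100: Q = 484.480.
dQ/dI = 4.01/(2√I) = 0.0190306 at this income.
η = (dQ/dI)·(I/Q) = 0.0190306 × (11100/484.480) = 0.44.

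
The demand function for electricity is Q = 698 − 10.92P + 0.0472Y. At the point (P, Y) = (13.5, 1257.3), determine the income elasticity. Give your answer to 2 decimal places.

At P = 13.5, Y = 1257.3: Q = 609.925.
Holding P constant, ∂Q/∂Y = 0.0472.
η_Y = (∂Q/∂Y)·(Y/Q) = 0.0472 × (1257.3/609.925) = 0.10.

0.10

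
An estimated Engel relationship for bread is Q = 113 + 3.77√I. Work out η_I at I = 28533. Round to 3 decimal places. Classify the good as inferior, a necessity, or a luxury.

0.425 (necessity)

At I = 28533: Q = 749.818.
dQ/dI = 3.77/(2√I) = 0.0111593 at this income.
η = (dQ/dI)·(I/Q) = 0.0111593 × (28533/749.818) = 0.425.
Since 0 < η < 1, the good is a necessity.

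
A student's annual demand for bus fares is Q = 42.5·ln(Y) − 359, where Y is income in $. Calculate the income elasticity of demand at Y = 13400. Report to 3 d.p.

At Y = 13400: Q = 44.878.
dQ/dY = 42.5/Y = 0.00317164 at this income.
η = (dQ/dY)·(Y/Q) = 0.00317164 × (13400/44.878) = 0.947.

0.947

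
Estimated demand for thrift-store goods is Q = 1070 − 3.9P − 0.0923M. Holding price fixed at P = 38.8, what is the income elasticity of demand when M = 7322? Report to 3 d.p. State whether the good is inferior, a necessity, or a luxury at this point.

-2.783 (inferior good)

At P = 38.8, M = 7322: Q = 242.859.
Holding P constant, ∂Q/∂M = −0.0923.
η_M = (∂Q/∂M)·(M/Q) = -0.0923 × (7322/242.859) = -2.783.
Since η < 0, this is an inferior good.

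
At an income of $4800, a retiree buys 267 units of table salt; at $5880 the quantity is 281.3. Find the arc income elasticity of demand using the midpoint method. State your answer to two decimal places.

ΔQ = 281.3 − 267 = 14.3; midpoint Q̄ = (267 + 281.3)/2 = 274.15.
ΔI = 5880 − 4800 = 1080; midpoint Ī = (4800 + 5880)/2 = 5340.
η = (ΔQ/Q̄) ÷ (ΔI/Ī) = (14.3/274.15) ÷ (1080/5340) = 0.26.

0.26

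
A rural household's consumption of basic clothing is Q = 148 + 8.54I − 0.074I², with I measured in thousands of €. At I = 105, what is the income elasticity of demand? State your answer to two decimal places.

-3.21

At I = 105: Q = 228.8500.
dQ/dI = 8.54 − 0.148I = -7.00000.
η = (dQ/dI)·(I/Q) = -7.00000 × (105/228.8500) = -3.21.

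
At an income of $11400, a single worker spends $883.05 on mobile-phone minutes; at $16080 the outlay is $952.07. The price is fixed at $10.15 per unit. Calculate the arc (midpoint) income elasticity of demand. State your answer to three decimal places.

With a constant price, Q₁ = 883.05/10.15 = 87.000 and Q₂ = 952.07/10.15 = 93.800 (equivalently, work directly with expenditure since P cancels).
Midpoint %ΔQ = (952.07 − 883.05)/917.56 = 0.07522; midpoint %ΔI = (16080 − 11400)/13740 = 0.34061.
η = 0.07522 / 0.34061 = 0.221.

0.221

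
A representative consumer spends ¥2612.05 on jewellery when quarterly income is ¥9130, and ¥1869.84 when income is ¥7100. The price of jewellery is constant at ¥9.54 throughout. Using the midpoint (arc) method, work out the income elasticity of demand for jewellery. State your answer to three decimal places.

1.324

With a constant price, Q₁ = 2612.05/9.54 = 273.800 and Q₂ = 1869.84/9.54 = 196.000 (equivalently, work directly with expenditure since P cancels).
Midpoint %ΔQ = (1869.84 − 2612.05)/2240.95 = -0.33120; midpoint %ΔI = (7100 − 9130)/8115 = -0.25015.
η = -0.33120 / -0.25015 = 1.324.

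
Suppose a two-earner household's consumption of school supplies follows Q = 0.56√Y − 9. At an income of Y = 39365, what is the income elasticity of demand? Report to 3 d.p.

At Y = 39365: Q = 102.107.
dQ/dY = 0.56/(2√Y) = 0.00141125 at this income.
η = (dQ/dY)·(Y/Q) = 0.00141125 × (39365/102.107) = 0.544.

0.544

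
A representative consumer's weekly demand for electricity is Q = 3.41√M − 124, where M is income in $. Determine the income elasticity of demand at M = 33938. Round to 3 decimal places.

0.623

At M = 33938: Q = 504.199.
dQ/dM = 3.41/(2√M) = 0.0092551 at this income.
η = (dQ/dM)·(M/Q) = 0.0092551 × (33938/504.199) = 0.623.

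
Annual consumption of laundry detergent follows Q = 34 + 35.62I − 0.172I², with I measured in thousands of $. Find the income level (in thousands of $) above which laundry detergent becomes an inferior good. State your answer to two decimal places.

103.55

dQ/dI = 35.62 − 0.344I.
The good is inferior where dQ/dI < 0. Setting dQ/dI = 0 gives I = 35.62 / 0.344 = 103.55.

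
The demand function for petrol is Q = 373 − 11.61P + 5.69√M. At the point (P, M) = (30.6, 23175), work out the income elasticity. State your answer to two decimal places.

At P = 30.6, M = 23175: Q = 883.942.
Holding P constant, ∂Q/∂M = 5.69/(2√M) = 0.0186884.
η_M = (∂Q/∂M)·(M/Q) = 0.0186884 × (23175/883.942) = 0.49.

0.49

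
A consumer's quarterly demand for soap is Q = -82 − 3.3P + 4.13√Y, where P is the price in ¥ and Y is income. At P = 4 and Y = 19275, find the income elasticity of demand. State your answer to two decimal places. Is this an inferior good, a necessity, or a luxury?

At P = 4, Y = 19275: Q = 478.186.
Holding P constant, ∂Q/∂Y = 4.13/(2√Y) = 0.0148738.
η_Y = (∂Q/∂Y)·(Y/Q) = 0.0148738 × (19275/478.186) = 0.60.
Since 0 < η < 1, this is a necessity.

0.60 (necessity)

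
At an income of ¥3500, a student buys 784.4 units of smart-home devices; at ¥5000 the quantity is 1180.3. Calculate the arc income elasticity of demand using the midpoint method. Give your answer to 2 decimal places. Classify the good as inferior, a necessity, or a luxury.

ΔQ = 1180.3 − 784.4 = 395.9; midpoint Q̄ = (784.4 + 1180.3)/2 = 982.35.
ΔI = 5000 − 3500 = 1500; midpoint Ī = (3500 + 5000)/2 = 4250.
η = (ΔQ/Q̄) ÷ (ΔI/Ī) = (395.9/982.35) ÷ (1500/4250) = 1.14.
η > 1 ⇒ luxury.

1.14 (luxury)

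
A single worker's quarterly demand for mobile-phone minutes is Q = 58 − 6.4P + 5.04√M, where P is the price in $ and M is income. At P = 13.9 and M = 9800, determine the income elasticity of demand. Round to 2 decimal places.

At P = 13.9, M = 9800: Q = 467.975.
Holding P constant, ∂Q/∂M = 5.04/(2√M) = 0.0254558.
η_M = (∂Q/∂M)·(M/Q) = 0.0254558 × (9800/467.975) = 0.53.

0.53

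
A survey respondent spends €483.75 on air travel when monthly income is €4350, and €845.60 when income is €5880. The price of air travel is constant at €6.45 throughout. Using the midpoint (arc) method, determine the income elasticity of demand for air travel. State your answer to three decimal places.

1.820

With a constant price, Q₁ = 483.75/6.45 = 75.000 and Q₂ = 845.60/6.45 = 131.101 (equivalently, work directly with expenditure since P cancels).
Midpoint %ΔQ = (845.60 − 483.75)/664.68 = 0.54440; midpoint %ΔI = (5880 − 4350)/5115 = 0.29912.
η = 0.54440 / 0.29912 = 1.820.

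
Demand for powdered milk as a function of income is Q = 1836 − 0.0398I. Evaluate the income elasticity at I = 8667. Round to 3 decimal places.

At I = 8667: Q = 1491.053.
dQ/dI = −0.0398.
η = (dQ/dI)·(I/Q) = -0.0398 × (8667/1491.053) = -0.231.

-0.231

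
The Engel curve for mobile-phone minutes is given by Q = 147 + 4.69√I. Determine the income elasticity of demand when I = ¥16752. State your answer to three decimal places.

At I = 16752: Q = 754.024.
dQ/dI = 4.69/(2√I) = 0.018118 at this income.
η = (dQ/dI)·(I/Q) = 0.018118 × (16752/754.024) = 0.403.

0.403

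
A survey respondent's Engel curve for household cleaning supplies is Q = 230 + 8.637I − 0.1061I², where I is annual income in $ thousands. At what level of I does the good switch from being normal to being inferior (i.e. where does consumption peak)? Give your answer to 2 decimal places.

dQ/dI = 8.637 − 0.2122I.
The good is inferior where dQ/dI < 0. Setting dQ/dI = 0 gives I = 8.637 / 0.2122 = 40.70.

40.70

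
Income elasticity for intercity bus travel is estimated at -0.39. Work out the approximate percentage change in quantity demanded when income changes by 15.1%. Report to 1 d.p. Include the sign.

%ΔQ ≈ η × %ΔI = -0.39 × 15.1% = -5.9%.

-5.9%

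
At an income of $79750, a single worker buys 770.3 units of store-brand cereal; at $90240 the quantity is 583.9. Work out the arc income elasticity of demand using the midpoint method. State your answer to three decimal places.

ΔQ = 583.9 − 770.3 = -186.4; midpoint Q̄ = (770.3 + 583.9)/2 = 677.1.
ΔI = 90240 − 79750 = 10490; midpoint Ī = (79750 + 90240)/2 = 84995.
η = (ΔQ/Q̄) ÷ (ΔI/Ī) = (-186.4/677.1) ÷ (10490/84995) = -2.231.

-2.231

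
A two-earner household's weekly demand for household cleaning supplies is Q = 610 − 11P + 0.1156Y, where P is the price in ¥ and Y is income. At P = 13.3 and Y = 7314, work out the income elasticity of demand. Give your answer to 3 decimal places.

0.646

At P = 13.3, Y = 7314: Q = 1309.198.
Holding P constant, ∂Q/∂Y = 0.1156.
η_Y = (∂Q/∂Y)·(Y/Q) = 0.1156 × (7314/1309.198) = 0.646.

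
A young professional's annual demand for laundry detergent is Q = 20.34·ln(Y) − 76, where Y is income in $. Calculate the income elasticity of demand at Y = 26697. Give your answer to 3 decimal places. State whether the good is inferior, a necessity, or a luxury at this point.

0.155 (necessity)

At Y = 26697: Q = 131.312.
dQ/dY = 20.34/Y = 0.000761883 at this income.
η = (dQ/dY)·(Y/Q) = 0.000761883 × (26697/131.312) = 0.155.
Since 0 < η < 1, the good is a necessity.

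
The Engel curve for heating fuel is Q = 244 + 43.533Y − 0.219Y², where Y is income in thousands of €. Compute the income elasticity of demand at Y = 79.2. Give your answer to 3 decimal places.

At Y = 79.2: Q = 2318.1054.
dQ/dY = 43.533 − 0.438Y = 8.84340.
η = (dQ/dY)·(Y/Q) = 8.84340 × (79.2/2318.1054) = 0.302.

0.302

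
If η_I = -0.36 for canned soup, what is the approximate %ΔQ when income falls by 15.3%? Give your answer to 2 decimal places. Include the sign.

5.51%

%ΔQ ≈ η × %ΔI = -0.36 × (-15.3%) = 5.51%.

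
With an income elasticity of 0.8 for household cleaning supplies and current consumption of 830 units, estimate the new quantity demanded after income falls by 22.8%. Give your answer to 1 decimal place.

%ΔQ ≈ η × %ΔI = 0.8 × (-22.8%) = -18.24%.
New Q ≈ 830 × (1 − 0.1824) = 678.6.

678.6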